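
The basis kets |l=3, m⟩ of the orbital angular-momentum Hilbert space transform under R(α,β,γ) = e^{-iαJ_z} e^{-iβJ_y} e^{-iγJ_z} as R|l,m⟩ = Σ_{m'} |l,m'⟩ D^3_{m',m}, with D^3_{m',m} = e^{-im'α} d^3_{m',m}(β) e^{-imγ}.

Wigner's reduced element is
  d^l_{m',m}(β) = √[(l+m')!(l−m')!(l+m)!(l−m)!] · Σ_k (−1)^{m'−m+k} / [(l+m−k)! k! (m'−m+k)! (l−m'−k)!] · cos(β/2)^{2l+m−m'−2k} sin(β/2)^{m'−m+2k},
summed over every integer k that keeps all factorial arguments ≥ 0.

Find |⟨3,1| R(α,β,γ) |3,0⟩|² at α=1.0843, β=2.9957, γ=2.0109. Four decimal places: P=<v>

Split into d^3_{1,0}(β=2.9957) × two z-phases.
c=cos(2.9957/2)=0.072882, s=sin(2.9957/2)=0.997341; N=√[24·2·6·6]=41.569219
Admissible k: 0..2 (factorial args all ≥0)
  k=0: (−1)^1·41.5692/(12)·0.0729^5·0.9973^1 = -0.000007
  k=1: (−1)^2·41.5692/(4)·0.0729^3·0.9973^3 = +0.003991
  k=2: (−1)^3·41.5692/(12)·0.0729^1·0.9973^5 = -0.249130
d^3_{1,0}(2.9957) = -0.000007 +0.003991 -0.249130 = -0.245146
|D^3_{1,0}|² = |d^3_{1,0}(β)|² = (-0.245146)² = 0.060097 (the z-rotation phases have unit modulus)

P=0.0601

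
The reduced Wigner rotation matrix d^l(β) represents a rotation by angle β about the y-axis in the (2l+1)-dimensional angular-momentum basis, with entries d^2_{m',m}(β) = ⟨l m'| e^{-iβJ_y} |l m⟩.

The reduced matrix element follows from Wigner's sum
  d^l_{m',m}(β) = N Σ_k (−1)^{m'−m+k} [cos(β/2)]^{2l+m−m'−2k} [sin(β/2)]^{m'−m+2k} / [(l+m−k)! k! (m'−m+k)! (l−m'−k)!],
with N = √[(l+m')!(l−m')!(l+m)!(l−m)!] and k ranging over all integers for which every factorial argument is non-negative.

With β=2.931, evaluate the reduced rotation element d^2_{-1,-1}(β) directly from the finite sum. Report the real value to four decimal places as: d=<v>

d^2_{-1,-1}(β=2.931) via Wigner's sum:
Half-angle: c=0.105102, s=0.994461. N=√(1·6·1·6)=6.000000
k: max(0,(-1)−(-1))=0 … min(2+(-1),2−(-1))=1
  k=0: (−1)^0·6.0000/(6)·0.1051^4·0.9945^0 = +0.000122
  k=1: (−1)^1·6.0000/(2)·0.1051^2·0.9945^2 = -0.032773
d^2_{-1,-1}(2.931) = +0.000122 -0.032773 = -0.032651

d=-0.0327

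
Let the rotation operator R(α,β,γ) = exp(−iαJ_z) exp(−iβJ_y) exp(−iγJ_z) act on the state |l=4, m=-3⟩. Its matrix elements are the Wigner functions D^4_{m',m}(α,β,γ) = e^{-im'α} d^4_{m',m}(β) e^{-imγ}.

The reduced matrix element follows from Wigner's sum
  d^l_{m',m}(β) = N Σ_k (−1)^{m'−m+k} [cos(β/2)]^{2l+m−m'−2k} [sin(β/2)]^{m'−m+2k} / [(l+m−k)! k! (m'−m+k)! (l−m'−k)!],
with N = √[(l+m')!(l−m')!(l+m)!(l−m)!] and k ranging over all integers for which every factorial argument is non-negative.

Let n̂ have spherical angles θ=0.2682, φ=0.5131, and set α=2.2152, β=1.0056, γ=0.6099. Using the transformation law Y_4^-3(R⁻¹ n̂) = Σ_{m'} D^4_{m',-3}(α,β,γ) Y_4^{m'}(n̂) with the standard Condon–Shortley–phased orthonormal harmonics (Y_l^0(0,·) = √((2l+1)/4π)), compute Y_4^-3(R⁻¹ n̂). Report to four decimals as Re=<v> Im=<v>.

Re=-0.2483 Im=-0.3214

Need the full column D^4_{m',-3} for m'=−4..4 at α=2.2152, β=1.0056, γ=0.6099.
cos(β/2)=0.876237, sin(β/2)=0.481881
d^4_{-4,-3}: single k=1 term ⇒ +0.540549;  D = -0.162361-0.515589i
d^4_{-3,-3}: k∈[0..1] ⇒ +0.347513 -0.735709 = -0.388196;  D = +0.225972-0.315646i
d^4_{-2,-3}: k∈[0..1] ⇒ -0.715079 +0.648801 = -0.066278;  D = -0.066260+0.001530i
d^4_{-1,-3}: k∈[0..1] ⇒ +0.834216 -0.420498 = +0.413718;  D = -0.256098-0.324925i
d^4_{0,-3}: k∈[0..1] ⇒ -0.683897 +0.206836 = -0.477060;  D = +0.122137-0.461160i
d^4_{1,-3}: k∈[0..1] ⇒ +0.420498 -0.076305 = +0.344193;  D = +0.318933-0.129424i
d^4_{2,-3}: k∈[0..1] ⇒ -0.196222 +0.019782 = -0.176441;  D = +0.151254+0.090849i
d^4_{3,-3}: k∈[0..1] ⇒ +0.067294 -0.002907 = +0.064387;  D = +0.006653+0.064042i
d^4_{4,-3}: single k=0 term ⇒ -0.014954;  D = -0.010963+0.010170i
Y_4^{m'}(θ=0.2682,φ=0.5131) and Σ D·Y over m':
  (-0.1624-0.5156i)·(-0.0010-0.0019i)  (+0.2260-0.3156i)·(+0.0007-0.0224i)  (-0.0663+0.0015i)·(+0.0670-0.1107i)  (-0.2561-0.3249i)·(+0.3695-0.2082i)  (+0.1221-0.4612i)·(+0.5674+0.0000i)  (+0.3189-0.1294i)·(-0.3695-0.2082i)  (+0.1513+0.0908i)·(+0.0670+0.1107i)  (+0.0067+0.0640i)·(-0.0007-0.0224i)  (-0.0110+0.0102i)·(-0.0010+0.0019i)
Y_4^-3(R⁻¹ n̂) = -0.248288-0.321401i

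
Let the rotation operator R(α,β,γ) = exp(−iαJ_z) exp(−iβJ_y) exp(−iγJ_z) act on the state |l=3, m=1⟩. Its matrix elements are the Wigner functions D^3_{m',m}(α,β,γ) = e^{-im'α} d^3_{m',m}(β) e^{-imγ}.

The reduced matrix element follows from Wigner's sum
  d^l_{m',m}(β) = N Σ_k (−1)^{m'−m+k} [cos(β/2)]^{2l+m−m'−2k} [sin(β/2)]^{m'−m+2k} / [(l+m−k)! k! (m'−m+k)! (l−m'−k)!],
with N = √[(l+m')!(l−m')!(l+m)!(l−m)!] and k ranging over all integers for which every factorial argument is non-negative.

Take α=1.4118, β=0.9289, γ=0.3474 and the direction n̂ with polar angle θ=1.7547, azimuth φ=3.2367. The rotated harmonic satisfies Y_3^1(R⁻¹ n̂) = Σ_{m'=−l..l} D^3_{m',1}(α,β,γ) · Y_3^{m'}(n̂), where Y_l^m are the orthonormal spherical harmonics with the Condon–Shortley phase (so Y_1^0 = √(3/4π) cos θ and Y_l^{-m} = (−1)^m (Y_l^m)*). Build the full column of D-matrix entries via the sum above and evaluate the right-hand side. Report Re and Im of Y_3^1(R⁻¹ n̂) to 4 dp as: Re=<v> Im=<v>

Re=0.0550 Im=0.1526

Need the full column D^3_{m',1} for m'=−3..3 at α=1.4118, β=0.9289, γ=0.3474.
cos(β/2)=0.894068, sin(β/2)=0.447931
d^3_{-3,1}: single k=4 term ⇒ +0.124633;  D = -0.091497-0.084626i
d^3_{-2,1}: k∈[3..4] ⇒ +0.406233 -0.050983 = +0.355250;  D = -0.279466+0.219320i
d^3_{-1,1}: k∈[2..4] ⇒ +0.769230 -0.257440 +0.008077 = +0.519867;  D = +0.252151+0.454623i
d^3_{0,1}: k∈[1..3] ⇒ +0.886451 -0.667509 +0.055849 = +0.274791;  D = +0.258375-0.093554i
d^3_{1,1}: k∈[0..2] ⇒ +0.510768 -1.025640 +0.193080 = -0.321792;  D = +0.060269+0.316098i
d^3_{2,1}: k∈[0..1] ⇒ -0.809215 +0.406233 = -0.402982;  D = +0.402808-0.011849i
d^3_{3,1}: single k=0 term ⇒ +0.496536;  D = -0.064166+0.492372i
Y_3^{m'}(θ=1.7547,φ=3.2367) and Σ D·Y over m':
  (-0.0915-0.0846i)·(-0.3804+0.1116i)  (-0.2795+0.2193i)·(-0.1774+0.0342i)  (+0.2522+0.4546i)·(+0.2634-0.0251i)  (+0.2584-0.0936i)·(+0.1933+0.0000i)  (+0.0603+0.3161i)·(-0.2634-0.0251i)  (+0.4028-0.0118i)·(-0.1774-0.0342i)  (-0.0642+0.4924i)·(+0.3804+0.1116i)
Y_3^1(R⁻¹ n̂) = +0.054981+0.152593i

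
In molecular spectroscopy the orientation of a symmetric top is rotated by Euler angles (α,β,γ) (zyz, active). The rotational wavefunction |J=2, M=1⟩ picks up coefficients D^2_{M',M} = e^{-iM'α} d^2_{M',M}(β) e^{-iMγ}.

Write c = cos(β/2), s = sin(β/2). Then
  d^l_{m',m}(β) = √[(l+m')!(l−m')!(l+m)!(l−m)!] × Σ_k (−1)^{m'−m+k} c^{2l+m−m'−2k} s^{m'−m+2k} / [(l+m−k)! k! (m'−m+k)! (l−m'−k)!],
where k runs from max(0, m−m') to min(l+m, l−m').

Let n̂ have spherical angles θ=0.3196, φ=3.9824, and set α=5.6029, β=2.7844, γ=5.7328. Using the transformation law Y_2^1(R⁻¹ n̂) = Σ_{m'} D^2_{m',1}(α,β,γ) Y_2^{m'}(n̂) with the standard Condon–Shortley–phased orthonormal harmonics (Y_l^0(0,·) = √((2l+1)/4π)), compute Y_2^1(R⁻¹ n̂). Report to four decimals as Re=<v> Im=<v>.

Need the full column D^2_{m',1} for m'=−2..2 at α=5.6029, β=2.7844, γ=5.7328.
cos(β/2)=0.177648, sin(β/2)=0.984094
d^2_{-2,1}: single k=3 term ⇒ +0.338611;  D = +0.233426-0.245295i
d^2_{-1,1}: k∈[2..3] ⇒ +0.091689 -0.937878 = -0.846189;  D = -0.839060+0.109611i
d^2_{0,1}: k∈[1..2] ⇒ +0.013514 -0.414712 = -0.401198;  D = -0.341950-0.209833i
d^2_{1,1}: k∈[0..1] ⇒ +0.000996 -0.091689 = -0.090693;  D = -0.030256-0.085497i
d^2_{2,1}: single k=0 term ⇒ -0.011034;  D = +0.003682-0.010402i
Y_2^{m'}(θ=0.3196,φ=3.9824) and Σ D·Y over m':
  (+0.2334-0.2453i)·(-0.0042-0.0379i)  (-0.8391+0.1096i)·(-0.1537+0.1717i)  (-0.3420-0.2098i)·(+0.5374+0.0000i)  (-0.0303-0.0855i)·(+0.1537+0.1717i)  (+0.0037-0.0104i)·(-0.0042+0.0379i)
Y_2^1(R⁻¹ n̂) = -0.073514-0.299645i

Re=-0.0735 Im=-0.2996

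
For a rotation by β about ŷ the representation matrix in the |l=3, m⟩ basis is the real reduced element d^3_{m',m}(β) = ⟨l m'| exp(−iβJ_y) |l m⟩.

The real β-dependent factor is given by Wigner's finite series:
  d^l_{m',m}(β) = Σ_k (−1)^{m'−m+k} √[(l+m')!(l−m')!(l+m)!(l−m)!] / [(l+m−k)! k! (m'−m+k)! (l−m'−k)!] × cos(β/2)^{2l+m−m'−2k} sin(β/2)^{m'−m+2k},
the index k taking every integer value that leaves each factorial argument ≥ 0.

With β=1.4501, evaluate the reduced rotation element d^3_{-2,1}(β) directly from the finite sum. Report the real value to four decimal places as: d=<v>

d^3_{-2,1}(β=1.4501) via Wigner's sum:
Half-angle: c=0.748466, s=0.663173. N=√(1·120·24·2)=75.894664
The bounds max(0,m−m')=3 and min(l+m,l−m')=4 give 2 terms
  k=3: (−1)^0·75.8947/(12)·0.7485^3·0.6632^3 = +0.773441
  k=4: (−1)^1·75.8947/(24)·0.7485^1·0.6632^5 = -0.303603
d^3_{-2,1}(1.4501) = +0.773441 -0.303603 = +0.469838

d=0.4698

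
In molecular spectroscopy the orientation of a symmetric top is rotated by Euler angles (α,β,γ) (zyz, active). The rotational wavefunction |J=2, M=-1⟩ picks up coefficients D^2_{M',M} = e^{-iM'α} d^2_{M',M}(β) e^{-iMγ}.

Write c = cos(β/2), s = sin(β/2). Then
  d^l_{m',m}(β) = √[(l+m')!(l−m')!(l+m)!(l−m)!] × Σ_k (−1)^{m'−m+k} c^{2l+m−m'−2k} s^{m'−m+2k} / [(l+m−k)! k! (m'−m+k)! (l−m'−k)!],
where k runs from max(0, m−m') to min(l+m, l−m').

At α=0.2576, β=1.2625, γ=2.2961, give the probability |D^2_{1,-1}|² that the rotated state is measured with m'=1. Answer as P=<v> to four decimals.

Split into d^2_{1,-1}(β=1.2625) × two z-phases.
c=cos(1.2625/2)=0.807290, s=sin(1.2625/2)=0.590154; N=√[6·1·1·6]=6.000000
The bounds max(0,m−m')=0 and min(l+m,l−m')=1 give 2 terms
  k=0: (−1)^2·6.0000/(2)·0.8073^2·0.5902^2 = +0.680945
  k=1: (−1)^3·6.0000/(6)·0.8073^0·0.5902^4 = -0.121300
d^2_{1,-1}(1.2625) = +0.680945 -0.121300 = +0.559645
|D^2_{1,-1}|² = |d^2_{1,-1}(β)|² = (+0.559645)² = 0.313202 (the z-rotation phases have unit modulus)

P=0.3132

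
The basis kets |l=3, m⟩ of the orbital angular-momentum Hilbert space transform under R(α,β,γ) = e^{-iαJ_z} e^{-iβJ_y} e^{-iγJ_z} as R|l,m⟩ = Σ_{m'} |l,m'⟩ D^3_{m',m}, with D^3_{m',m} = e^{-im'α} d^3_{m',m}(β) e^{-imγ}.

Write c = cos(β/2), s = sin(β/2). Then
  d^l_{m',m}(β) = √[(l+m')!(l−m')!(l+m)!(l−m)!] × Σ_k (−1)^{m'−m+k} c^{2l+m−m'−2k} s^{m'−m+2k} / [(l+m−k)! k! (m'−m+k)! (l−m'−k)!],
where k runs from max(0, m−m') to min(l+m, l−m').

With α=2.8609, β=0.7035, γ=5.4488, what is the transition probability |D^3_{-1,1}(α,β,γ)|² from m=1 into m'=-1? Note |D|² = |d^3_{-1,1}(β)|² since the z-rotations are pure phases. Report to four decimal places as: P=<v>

D^3_{-1,1}(2.8609,0.7035,5.4488) = e^{-i·-1·2.8609}·d^3_{-1,1}(0.7035)·e^{-i·1·5.4488}. Compute d first:
Half-angle: c=0.938771, s=0.344541. N=√(2·24·24·2)=48.000000
The bounds max(0,m−m')=2 and min(l+m,l−m')=4 give 3 terms
  k=2: (−1)^0·48.0000/(8)·0.9388^4·0.3445^2 = +0.553188
  k=3: (−1)^1·48.0000/(6)·0.9388^2·0.3445^4 = -0.099351
  k=4: (−1)^2·48.0000/(48)·0.9388^0·0.3445^6 = +0.001673
d^3_{-1,1}(0.7035) = +0.553188 -0.099351 +0.001673 = +0.455509
|D^3_{-1,1}|² = |d^3_{-1,1}(β)|² = (+0.455509)² = 0.207489 (the z-rotation phases have unit modulus)

P=0.2075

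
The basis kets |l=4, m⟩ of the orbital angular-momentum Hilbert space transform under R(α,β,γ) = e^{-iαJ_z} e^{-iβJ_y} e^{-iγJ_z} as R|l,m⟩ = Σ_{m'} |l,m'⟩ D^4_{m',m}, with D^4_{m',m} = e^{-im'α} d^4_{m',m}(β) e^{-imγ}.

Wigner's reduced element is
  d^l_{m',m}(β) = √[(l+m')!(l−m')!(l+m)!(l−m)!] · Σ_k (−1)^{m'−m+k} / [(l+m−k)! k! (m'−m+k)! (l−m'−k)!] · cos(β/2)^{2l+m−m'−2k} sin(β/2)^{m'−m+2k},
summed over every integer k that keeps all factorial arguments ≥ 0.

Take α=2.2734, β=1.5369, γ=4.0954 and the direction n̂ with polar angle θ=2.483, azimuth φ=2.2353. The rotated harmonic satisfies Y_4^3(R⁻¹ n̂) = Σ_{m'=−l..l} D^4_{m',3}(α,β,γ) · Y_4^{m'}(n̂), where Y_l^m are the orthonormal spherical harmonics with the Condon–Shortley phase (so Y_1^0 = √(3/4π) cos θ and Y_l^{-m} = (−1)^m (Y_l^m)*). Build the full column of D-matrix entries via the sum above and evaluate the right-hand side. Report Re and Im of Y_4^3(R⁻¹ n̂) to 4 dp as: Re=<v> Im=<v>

Re=-0.3835 Im=-0.0753

Need the full column D^4_{m',3} for m'=−4..4 at α=2.2734, β=1.5369, γ=4.0954.
cos(β/2)=0.718989, sin(β/2)=0.695022
d^4_{-4,3}: single k=7 term ⇒ +0.159315;  D = -0.159107+0.008123i
d^4_{-3,3}: k∈[6..7] ⇒ +0.407880 -0.054449 = +0.353431;  D = +0.241845+0.257730i
d^4_{-2,3}: k∈[5..6] ⇒ +0.676618 -0.210753 = +0.465864;  D = +0.053263-0.462809i
d^4_{-1,3}: k∈[4..5] ⇒ +0.824899 -0.462492 = +0.362407;  D = -0.301537+0.201033i
d^4_{0,3}: k∈[3..4] ⇒ +0.763255 -0.713218 = +0.050037;  D = +0.048086+0.013836i
d^4_{1,3}: k∈[2..3] ⇒ +0.529663 -0.824899 = -0.295236;  D = +0.121041+0.269283i
d^4_{2,3}: k∈[1..2] ⇒ +0.258296 -0.724087 = -0.465792;  D = +0.200823-0.420276i
d^4_{3,3}: k∈[0..1] ⇒ +0.071413 -0.467119 = -0.395706;  D = -0.382725+0.100521i
d^4_{4,3}: single k=0 term ⇒ -0.195253;  D = +0.159888+0.112070i
Y_4^{m'}(θ=2.483,φ=2.2353) and Σ D·Y over m':
  (-0.1591+0.0081i)·(-0.0550-0.0289i)  (+0.2418+0.2577i)·(-0.2069+0.0931i)  (+0.0533-0.4628i)·(-0.1013+0.4110i)  (-0.3015+0.2010i)·(+0.1946+0.2484i)  (+0.0481+0.0138i)·(-0.2192+0.0000i)  (+0.1210+0.2693i)·(-0.1946+0.2484i)  (+0.2008-0.4203i)·(-0.1013-0.4110i)  (-0.3827+0.1005i)·(+0.2069+0.0931i)  (+0.1599+0.1121i)·(-0.0550+0.0289i)
Y_4^3(R⁻¹ n̂) = -0.383518-0.075340i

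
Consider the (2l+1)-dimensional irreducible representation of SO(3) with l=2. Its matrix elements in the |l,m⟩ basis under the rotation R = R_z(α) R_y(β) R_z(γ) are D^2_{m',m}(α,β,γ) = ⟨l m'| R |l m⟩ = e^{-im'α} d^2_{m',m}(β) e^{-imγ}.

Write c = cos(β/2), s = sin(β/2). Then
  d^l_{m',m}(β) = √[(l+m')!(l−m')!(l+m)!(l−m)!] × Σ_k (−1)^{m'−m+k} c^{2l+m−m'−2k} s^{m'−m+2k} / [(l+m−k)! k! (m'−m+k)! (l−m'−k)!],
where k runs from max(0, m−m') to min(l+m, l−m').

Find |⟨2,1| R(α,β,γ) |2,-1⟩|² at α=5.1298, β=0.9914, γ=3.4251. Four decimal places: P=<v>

Split into d^2_{1,-1}(β=0.9914) × two z-phases.
With c≡cos(β/2)=0.879636 and s≡sin(β/2)=0.475648, N=[6·1·1·6]^{1/2}=6.000000
k∈{0,1} keeps every argument non-negative
  k=0: (−1)^2·6.0000/(2)·0.8796^2·0.4756^2 = +0.525167
  k=1: (−1)^3·6.0000/(6)·0.8796^0·0.4756^4 = -0.051185
d^2_{1,-1}(0.9914) = +0.525167 -0.051185 = +0.473983
|D^2_{1,-1}|² = |d^2_{1,-1}(β)|² = (+0.473983)² = 0.224659 (the z-rotation phases have unit modulus)

P=0.2247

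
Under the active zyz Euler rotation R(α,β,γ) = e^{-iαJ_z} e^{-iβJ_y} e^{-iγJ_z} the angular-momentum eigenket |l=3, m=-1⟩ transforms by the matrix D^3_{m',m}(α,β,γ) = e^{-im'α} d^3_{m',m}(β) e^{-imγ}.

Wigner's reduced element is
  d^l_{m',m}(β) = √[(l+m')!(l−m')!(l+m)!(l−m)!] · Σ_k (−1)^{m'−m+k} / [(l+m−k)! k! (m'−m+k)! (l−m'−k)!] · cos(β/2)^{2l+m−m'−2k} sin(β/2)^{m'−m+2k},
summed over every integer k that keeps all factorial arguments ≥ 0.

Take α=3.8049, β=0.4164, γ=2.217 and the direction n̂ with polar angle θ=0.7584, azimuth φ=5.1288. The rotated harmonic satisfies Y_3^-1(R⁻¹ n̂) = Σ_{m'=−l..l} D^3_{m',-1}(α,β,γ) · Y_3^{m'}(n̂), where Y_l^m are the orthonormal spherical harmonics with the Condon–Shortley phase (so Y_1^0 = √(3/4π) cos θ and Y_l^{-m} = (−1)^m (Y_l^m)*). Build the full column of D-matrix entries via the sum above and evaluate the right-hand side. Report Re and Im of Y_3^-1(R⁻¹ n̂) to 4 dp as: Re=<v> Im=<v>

Need the full column D^3_{m',-1} for m'=−3..3 at α=3.8049, β=0.4164, γ=2.217.
cos(β/2)=0.978405, sin(β/2)=0.206699
d^3_{-3,-1}: single k=2 term ⇒ +0.151634;  D = +0.073424+0.132672i
d^3_{-2,-1}: k∈[1..2] ⇒ +0.586045 -0.052312 = +0.533733;  D = -0.491179-0.208839i
d^3_{-1,-1}: k∈[0..2] ⇒ +0.877225 -0.313214 +0.010484 = +0.574495;  D = +0.554996-0.148405i
d^3_{0,-1}: k∈[0..2] ⇒ -0.641980 +0.085957 -0.001279 = -0.557302;  D = +0.335585-0.444936i
d^3_{1,-1}: k∈[0..2] ⇒ +0.234910 -0.013979 +0.000078 = +0.221009;  D = -0.003780-0.220977i
d^3_{2,-1}: k∈[0..1] ⇒ -0.052312 +0.001167 = -0.051145;  D = -0.032176-0.039755i
d^3_{3,-1}: single k=0 term ⇒ +0.006768;  D = -0.006594-0.001524i
Y_3^{m'}(θ=0.7584,φ=5.1288) and Σ D·Y over m':
  (+0.0734+0.1327i)·(-0.1288-0.0429i)  (-0.4912-0.2088i)·(-0.2361+0.2596i)  (+0.5550-0.1484i)·(+0.1470+0.3323i)  (+0.3356-0.4449i)·(-0.0989+0.0000i)  (-0.0038-0.2210i)·(-0.1470+0.3323i)  (-0.0322-0.0398i)·(-0.2361-0.2596i)  (-0.0066-0.0015i)·(+0.1288-0.0429i)
Y_3^-1(R⁻¹ n̂) = +0.334490+0.157239i

Re=0.3345 Im=0.1572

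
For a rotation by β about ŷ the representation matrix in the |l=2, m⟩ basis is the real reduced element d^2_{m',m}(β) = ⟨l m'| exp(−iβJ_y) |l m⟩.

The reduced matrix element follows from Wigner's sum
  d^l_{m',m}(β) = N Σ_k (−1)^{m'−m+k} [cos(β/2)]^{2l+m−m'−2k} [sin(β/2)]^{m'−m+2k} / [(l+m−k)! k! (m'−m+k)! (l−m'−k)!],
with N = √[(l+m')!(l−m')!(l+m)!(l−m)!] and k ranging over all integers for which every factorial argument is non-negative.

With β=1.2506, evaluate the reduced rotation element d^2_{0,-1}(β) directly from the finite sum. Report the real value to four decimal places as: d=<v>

d=-0.3659

d^2_{0,-1}(β=1.2506) via Wigner's sum:
c=cos(1.2506/2)=0.810788, s=sin(1.2506/2)=0.585341; N=√[2·2·1·6]=4.898979
k∈{0,1} keeps every argument non-negative
  k=0: (−1)^1·4.8990/(2)·0.8108^3·0.5853^1 = -0.764197
  k=1: (−1)^2·4.8990/(2)·0.8108^1·0.5853^3 = +0.398298
d^2_{0,-1}(1.2506) = -0.764197 +0.398298 = -0.365899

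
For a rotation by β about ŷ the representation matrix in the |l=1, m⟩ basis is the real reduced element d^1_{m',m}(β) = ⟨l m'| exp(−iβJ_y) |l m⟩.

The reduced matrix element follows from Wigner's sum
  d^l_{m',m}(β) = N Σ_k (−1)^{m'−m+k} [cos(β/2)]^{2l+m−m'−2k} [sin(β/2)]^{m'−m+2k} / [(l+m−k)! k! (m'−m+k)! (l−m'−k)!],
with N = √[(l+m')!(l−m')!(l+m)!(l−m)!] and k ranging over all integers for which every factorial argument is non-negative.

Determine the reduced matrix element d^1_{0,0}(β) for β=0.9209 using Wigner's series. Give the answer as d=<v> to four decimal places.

d^1_{0,0}(β=0.9209) via Wigner's sum:
c=cos(0.9209/2)=0.895853, s=sin(0.9209/2)=0.444351; N=√[1·1·1·1]=1.000000
k: max(0,(0)−(0))=0 … min(1+(0),1−(0))=1
  k=0: (−1)^0·1.0000/(1)·0.8959^2·0.4444^0 = +0.802552
  k=1: (−1)^1·1.0000/(1)·0.8959^0·0.4444^2 = -0.197448
d^1_{0,0}(0.9209) = +0.802552 -0.197448 = +0.605104

d=0.6051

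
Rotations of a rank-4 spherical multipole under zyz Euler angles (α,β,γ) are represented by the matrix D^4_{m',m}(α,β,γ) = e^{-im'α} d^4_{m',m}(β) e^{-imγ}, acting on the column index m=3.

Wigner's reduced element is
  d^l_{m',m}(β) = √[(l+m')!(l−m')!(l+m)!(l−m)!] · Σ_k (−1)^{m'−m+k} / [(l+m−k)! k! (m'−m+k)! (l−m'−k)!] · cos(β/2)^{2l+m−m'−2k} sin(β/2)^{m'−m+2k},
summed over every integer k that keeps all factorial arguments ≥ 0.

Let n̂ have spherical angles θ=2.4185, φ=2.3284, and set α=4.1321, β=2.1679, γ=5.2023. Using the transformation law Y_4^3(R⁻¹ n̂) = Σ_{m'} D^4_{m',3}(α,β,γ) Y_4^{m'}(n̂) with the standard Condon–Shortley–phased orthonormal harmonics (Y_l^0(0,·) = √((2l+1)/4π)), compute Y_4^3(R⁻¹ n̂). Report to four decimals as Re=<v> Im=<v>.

Need the full column D^4_{m',3} for m'=−4..4 at α=4.1321, β=2.1679, γ=5.2023.
cos(β/2)=0.467841, sin(β/2)=0.883813
d^4_{-4,3}: single k=7 term ⇒ +0.557397;  D = +0.337017+0.443972i
d^4_{-3,3}: k∈[6..7] ⇒ +0.730224 -0.372290 = +0.357933;  D = -0.357081+0.024680i
d^4_{-2,3}: k∈[5..6] ⇒ +0.619842 -0.737367 = -0.117525;  D = -0.057504+0.102496i
d^4_{-1,3}: k∈[4..5] ⇒ +0.386681 -0.827996 = -0.441315;  D = -0.203487-0.391602i
d^4_{0,3}: k∈[3..4] ⇒ +0.183078 -0.653371 = -0.470293;  D = +0.467893+0.047448i
d^4_{1,3}: k∈[2..3] ⇒ +0.065010 -0.386681 = -0.321671;  D = -0.202603+0.249849i
d^4_{2,3}: k∈[1..2] ⇒ +0.016222 -0.173683 = -0.157461;  D = -0.047908-0.149996i
d^4_{3,3}: k∈[0..1] ⇒ +0.002295 -0.057333 = -0.055038;  D = +0.053028+0.014741i
d^4_{4,3}: single k=0 term ⇒ -0.012263;  D = -0.009224+0.008080i
Y_4^{m'}(θ=2.4185,φ=2.3284) and Σ D·Y over m':
  (+0.3370+0.4440i)·(-0.0843-0.0094i)  (-0.3571+0.0247i)·(-0.2076+0.1756i)  (-0.0575+0.1025i)·(-0.0239+0.4292i)  (-0.2035-0.3916i)·(+0.1508+0.1594i)  (+0.4679+0.0474i)·(-0.2966+0.0000i)  (-0.2026+0.2498i)·(-0.1508+0.1594i)  (-0.0479-0.1500i)·(-0.0239-0.4292i)  (+0.0530+0.0147i)·(+0.2076+0.1756i)  (-0.0092+0.0081i)·(-0.0843+0.0094i)
Y_4^3(R⁻¹ n̂) = -0.167502-0.275363i

Re=-0.1675 Im=-0.2754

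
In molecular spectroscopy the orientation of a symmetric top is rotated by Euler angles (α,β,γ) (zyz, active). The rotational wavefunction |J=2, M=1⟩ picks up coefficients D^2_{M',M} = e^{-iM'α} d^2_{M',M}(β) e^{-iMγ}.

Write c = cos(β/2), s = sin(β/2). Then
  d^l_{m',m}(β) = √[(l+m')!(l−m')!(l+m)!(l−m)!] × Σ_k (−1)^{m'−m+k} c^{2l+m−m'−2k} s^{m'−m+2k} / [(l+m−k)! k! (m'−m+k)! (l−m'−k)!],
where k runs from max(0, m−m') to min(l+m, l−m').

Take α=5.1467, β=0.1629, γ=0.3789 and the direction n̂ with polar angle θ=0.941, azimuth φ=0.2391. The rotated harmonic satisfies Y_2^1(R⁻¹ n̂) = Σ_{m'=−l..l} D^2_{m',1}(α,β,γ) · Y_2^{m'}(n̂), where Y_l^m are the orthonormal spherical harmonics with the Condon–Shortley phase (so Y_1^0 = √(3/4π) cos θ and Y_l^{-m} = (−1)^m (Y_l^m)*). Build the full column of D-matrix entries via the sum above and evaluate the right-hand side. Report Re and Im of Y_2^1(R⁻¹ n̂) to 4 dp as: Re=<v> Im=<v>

Need the full column D^2_{m',1} for m'=−2..2 at α=5.1467, β=0.1629, γ=0.3789.
cos(β/2)=0.996685, sin(β/2)=0.081360
d^2_{-2,1}: single k=3 term ⇒ +0.001074;  D = -0.000947-0.000505i
d^2_{-1,1}: k∈[2..3] ⇒ +0.019727 -0.000044 = +0.019683;  D = +0.001090-0.019653i
d^2_{0,1}: k∈[1..2] ⇒ +0.197315 -0.001315 = +0.196000;  D = +0.182098-0.072500i
d^2_{1,1}: k∈[0..1] ⇒ +0.986805 -0.019727 = +0.967078;  D = +0.702580+0.664546i
d^2_{2,1}: single k=0 term ⇒ -0.161107;  D = +0.051179-0.152762i
Y_2^{m'}(θ=0.941,φ=0.2391) and Σ D·Y over m':
  (-0.0009-0.0005i)·(+0.2240-0.1161i)  (+0.0011-0.0197i)·(+0.3573-0.0871i)  (+0.1821-0.0725i)·(+0.0128+0.0000i)  (+0.7026+0.6645i)·(-0.3573-0.0871i)  (+0.0512-0.1528i)·(+0.2240+0.1161i)
Y_2^1(R⁻¹ n̂) = -0.163188-0.334923i

Re=-0.1632 Im=-0.3349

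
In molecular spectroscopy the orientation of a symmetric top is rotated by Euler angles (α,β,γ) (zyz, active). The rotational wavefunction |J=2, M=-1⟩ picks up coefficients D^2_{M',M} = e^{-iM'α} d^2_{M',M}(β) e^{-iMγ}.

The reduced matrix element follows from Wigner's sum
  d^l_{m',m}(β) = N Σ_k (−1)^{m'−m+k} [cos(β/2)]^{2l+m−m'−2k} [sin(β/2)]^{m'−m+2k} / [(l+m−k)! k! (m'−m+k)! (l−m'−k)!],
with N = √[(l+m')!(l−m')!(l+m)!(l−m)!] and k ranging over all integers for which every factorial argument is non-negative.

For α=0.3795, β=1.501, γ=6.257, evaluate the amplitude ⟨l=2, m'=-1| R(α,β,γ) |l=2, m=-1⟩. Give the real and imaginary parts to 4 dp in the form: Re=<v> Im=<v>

Split into d^2_{-1,-1}(β=1.501) × two z-phases.
Half-angle: c=0.731348, s=0.682005. N=√(1·6·1·6)=6.000000
k: max(0,(-1)−(-1))=0 … min(2+(-1),2−(-1))=1
  k=0: (−1)^0·6.0000/(6)·0.7313^4·0.6820^0 = +0.286086
  k=1: (−1)^1·6.0000/(2)·0.7313^2·0.6820^2 = -0.746352
d^2_{-1,-1}(1.501) = +0.286086 -0.746352 = -0.460267
Phases: e^{-i·(-1)·0.3795}=+0.928850+0.370456i, e^{-i·(-1)·6.257}=+0.999657-0.026182i ⇒ D=-0.431836-0.159257i

Re=-0.4318 Im=-0.1593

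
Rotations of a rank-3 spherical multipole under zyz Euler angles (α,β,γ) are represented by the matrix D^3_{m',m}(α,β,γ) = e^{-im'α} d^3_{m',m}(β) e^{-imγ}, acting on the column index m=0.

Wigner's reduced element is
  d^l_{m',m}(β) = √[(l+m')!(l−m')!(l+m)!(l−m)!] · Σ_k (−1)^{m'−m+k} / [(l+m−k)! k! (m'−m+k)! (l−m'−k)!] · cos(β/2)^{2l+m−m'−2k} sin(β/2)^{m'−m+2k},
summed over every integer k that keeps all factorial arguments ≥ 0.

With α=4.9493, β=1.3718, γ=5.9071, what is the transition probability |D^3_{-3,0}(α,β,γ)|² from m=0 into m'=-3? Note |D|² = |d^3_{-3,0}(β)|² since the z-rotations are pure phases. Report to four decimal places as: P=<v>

P=0.2773

First d^3_{-3,0}(β=1.3718), then the phase factors e^{-i(-3)α} and e^{-i(0)γ}:
Half-angle: c=0.773849, s=0.633370. N=√(1·720·6·6)=160.996894
k∈{3} keeps every argument non-negative
  k=3: (−1)^0·160.9969/(36)·0.7738^3·0.6334^3 = +0.526570
d^3_{-3,0}(1.3718) = +0.526570
|D^3_{-3,0}|² = |d^3_{-3,0}(β)|² = (+0.526570)² = 0.277276 (the z-rotation phases have unit modulus)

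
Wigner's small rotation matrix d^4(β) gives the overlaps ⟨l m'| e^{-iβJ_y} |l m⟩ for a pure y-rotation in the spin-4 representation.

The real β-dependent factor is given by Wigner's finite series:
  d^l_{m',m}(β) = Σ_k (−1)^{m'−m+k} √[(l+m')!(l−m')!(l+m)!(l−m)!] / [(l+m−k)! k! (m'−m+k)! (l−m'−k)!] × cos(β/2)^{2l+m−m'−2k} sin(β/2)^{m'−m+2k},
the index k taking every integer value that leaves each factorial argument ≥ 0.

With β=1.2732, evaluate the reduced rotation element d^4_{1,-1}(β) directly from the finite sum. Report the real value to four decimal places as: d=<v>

d^4_{1,-1}(β=1.2732) via Wigner's sum:
With c≡cos(β/2)=0.804122 and s≡sin(β/2)=0.594465, N=[120·6·6·120]^{1/2}=720.000000
The bounds max(0,m−m')=0 and min(l+m,l−m')=3 give 4 terms
  k=0: (−1)^2·720.0000/(72)·0.8041^6·0.5945^2 = +0.955394
  k=1: (−1)^3·720.0000/(24)·0.8041^4·0.5945^4 = -1.566437
  k=2: (−1)^4·720.0000/(48)·0.8041^2·0.5945^6 = +0.428047
  k=3: (−1)^5·720.0000/(720)·0.8041^0·0.5945^8 = -0.015596
d^4_{1,-1}(1.2732) = +0.955394 -1.566437 +0.428047 -0.015596 = -0.198591

d=-0.1986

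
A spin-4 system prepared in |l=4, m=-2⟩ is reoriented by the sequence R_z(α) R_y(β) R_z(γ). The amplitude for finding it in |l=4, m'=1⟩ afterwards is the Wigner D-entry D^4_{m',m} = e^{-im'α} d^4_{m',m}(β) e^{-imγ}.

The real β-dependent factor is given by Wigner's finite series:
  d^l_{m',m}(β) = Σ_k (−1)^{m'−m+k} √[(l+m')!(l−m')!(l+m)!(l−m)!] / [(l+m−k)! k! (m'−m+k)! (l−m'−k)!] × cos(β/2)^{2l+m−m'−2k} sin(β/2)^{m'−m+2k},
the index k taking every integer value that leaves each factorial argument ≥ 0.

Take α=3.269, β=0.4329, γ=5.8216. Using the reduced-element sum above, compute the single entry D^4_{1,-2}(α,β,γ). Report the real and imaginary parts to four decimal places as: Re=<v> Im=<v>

D^4_{1,-2}(3.269,0.4329,5.8216) = e^{-i·1·3.269}·d^4_{1,-2}(0.4329)·e^{-i·-2·5.8216}. Compute d first:
With c≡cos(β/2)=0.976666 and s≡sin(β/2)=0.214764, N=[120·6·2·720]^{1/2}=1018.233765
The bounds max(0,m−m')=0 and min(l+m,l−m')=2 give 3 terms
  k=0: (−1)^3·1018.2338/(72)·0.9767^5·0.2148^3 = -0.124488
  k=1: (−1)^4·1018.2338/(48)·0.9767^3·0.2148^5 = +0.009029
  k=2: (−1)^5·1018.2338/(240)·0.9767^1·0.2148^7 = -0.000087
d^4_{1,-2}(0.4329) = -0.124488 +0.009029 -0.000087 = -0.115546
D = (-0.991895+0.127063i)·(-0.115546)·(+0.603295-0.797518i) = +0.057435-0.100261i

Re=0.0574 Im=-0.1003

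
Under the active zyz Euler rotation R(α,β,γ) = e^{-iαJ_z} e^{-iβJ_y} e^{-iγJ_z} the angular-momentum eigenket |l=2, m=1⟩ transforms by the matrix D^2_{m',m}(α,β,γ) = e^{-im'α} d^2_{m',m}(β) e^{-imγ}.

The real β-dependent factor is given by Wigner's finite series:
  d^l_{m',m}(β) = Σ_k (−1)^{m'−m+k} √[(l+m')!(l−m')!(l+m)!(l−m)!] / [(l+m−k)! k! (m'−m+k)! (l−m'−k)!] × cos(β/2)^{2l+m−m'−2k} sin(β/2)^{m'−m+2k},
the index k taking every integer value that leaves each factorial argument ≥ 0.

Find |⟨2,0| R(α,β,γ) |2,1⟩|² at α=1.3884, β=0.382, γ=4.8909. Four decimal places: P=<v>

P=0.1795

D^2_{0,1}(1.3884,0.382,4.8909) = e^{-i·0·1.3884}·d^2_{0,1}(0.382)·e^{-i·1·4.8909}. Compute d first:
c=cos(0.382/2)=0.981815, s=sin(0.382/2)=0.189841; N=√[2·2·6·1]=4.898979
k∈{1,2} keeps every argument non-negative
  k=1: (−1)^0·4.8990/(2)·0.9818^3·0.1898^1 = +0.440103
  k=2: (−1)^1·4.8990/(2)·0.9818^1·0.1898^3 = -0.016454
d^2_{0,1}(0.382) = +0.440103 -0.016454 = +0.423649
|D^2_{0,1}|² = |d^2_{0,1}(β)|² = (+0.423649)² = 0.179478 (the z-rotation phases have unit modulus)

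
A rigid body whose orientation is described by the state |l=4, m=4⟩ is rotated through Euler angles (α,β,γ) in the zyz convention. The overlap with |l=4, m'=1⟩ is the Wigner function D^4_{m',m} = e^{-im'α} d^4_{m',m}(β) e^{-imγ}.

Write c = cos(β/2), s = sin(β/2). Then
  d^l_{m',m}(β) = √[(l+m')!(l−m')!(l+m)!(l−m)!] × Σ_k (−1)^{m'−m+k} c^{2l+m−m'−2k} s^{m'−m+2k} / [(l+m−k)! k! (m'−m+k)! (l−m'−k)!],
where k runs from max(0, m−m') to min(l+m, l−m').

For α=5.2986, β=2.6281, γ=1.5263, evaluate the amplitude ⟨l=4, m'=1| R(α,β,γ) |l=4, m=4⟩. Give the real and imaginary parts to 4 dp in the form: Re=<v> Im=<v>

Split into d^4_{1,4}(β=2.6281) × two z-phases.
Half-angle: c=0.253935, s=0.967221. N=√(120·6·40320·1)=5387.986637
Admissible k: 3..3 (factorial args all ≥0)
  k=3: (−1)^0·5387.9866/(720)·0.2539^5·0.9672^3 = +0.007150
d^4_{1,4}(2.6281) = +0.007150
Attach z-rotation phases: D = e^{-i(1)(5.2986)}·(+0.007150)·e^{-i(4)(1.5263)} = +0.002838+0.006562i

Re=0.0028 Im=0.0066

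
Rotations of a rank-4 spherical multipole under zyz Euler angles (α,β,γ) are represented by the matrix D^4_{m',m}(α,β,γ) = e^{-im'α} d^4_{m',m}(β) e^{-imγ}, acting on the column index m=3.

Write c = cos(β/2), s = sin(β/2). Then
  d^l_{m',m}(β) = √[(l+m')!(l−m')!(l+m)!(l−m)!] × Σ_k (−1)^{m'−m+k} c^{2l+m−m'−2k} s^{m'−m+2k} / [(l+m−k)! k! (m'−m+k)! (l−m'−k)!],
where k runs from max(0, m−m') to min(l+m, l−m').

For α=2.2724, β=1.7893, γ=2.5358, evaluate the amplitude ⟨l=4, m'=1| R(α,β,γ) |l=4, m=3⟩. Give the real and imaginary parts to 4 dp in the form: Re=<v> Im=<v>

Re=0.4140 Im=-0.2026

D^4_{1,3}(2.2724,1.7893,2.5358) = e^{-i·1·2.2724}·d^4_{1,3}(1.7893)·e^{-i·3·2.5358}. Compute d first:
c=cos(1.7893/2)=0.625792, s=sin(1.7893/2)=0.779990; N=√[120·6·5040·1]=1904.940944
k∈{2,3} keeps every argument non-negative
  k=2: (−1)^0·1904.9409/(240)·0.6258^6·0.7800^2 = +0.290020
  k=3: (−1)^1·1904.9409/(144)·0.6258^4·0.7800^4 = -0.750922
d^4_{1,3}(1.7893) = +0.290020 -0.750922 = -0.460902
Phases: e^{-i·(1)·2.2724}=-0.645443-0.763808i, e^{-i·(3)·2.5358}=+0.244090-0.969752i ⇒ D=+0.414006-0.202558i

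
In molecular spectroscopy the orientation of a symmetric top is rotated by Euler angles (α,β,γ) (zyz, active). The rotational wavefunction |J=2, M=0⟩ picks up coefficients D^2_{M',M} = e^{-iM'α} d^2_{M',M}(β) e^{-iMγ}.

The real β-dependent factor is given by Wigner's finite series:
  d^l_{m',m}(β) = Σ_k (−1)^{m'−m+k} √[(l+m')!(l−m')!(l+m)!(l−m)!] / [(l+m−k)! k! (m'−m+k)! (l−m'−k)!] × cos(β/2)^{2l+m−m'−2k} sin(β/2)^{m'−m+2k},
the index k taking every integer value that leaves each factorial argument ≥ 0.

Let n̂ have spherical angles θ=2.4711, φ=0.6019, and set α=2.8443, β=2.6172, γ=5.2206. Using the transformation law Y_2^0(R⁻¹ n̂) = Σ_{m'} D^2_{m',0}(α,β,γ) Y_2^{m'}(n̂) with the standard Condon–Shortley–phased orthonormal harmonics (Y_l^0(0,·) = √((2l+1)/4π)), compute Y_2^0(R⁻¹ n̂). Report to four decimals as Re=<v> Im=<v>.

Need the full column D^2_{m',0} for m'=−2..2 at α=2.8443, β=2.6172, γ=5.2206.
cos(β/2)=0.259202, sin(β/2)=0.965823
d^2_{-2,0}: single k=2 term ⇒ +0.153514;  D = +0.127168-0.085993i
d^2_{-1,0}: k∈[1..2] ⇒ +0.041199 -0.572015 = -0.530816;  D = +0.507530-0.155493i
d^2_{0,0}: k∈[0..2] ⇒ +0.004514 -0.250688 +0.870142 = +0.623968;  D = +0.623968+0.000000i
d^2_{1,0}: k∈[0..1] ⇒ -0.041199 +0.572015 = +0.530816;  D = -0.507530-0.155493i
d^2_{2,0}: single k=0 term ⇒ +0.153514;  D = +0.127168+0.085993i
Y_2^{m'}(θ=2.4711,φ=0.6019) and Σ D·Y over m':
  (+0.1272-0.0860i)·(+0.0535-0.1392i)  (+0.5075-0.1555i)·(-0.3100+0.2130i)  (+0.6240+0.0000i)·(+0.2655+0.0000i)  (-0.5075-0.1555i)·(+0.3100+0.2130i)  (+0.1272+0.0860i)·(+0.0535+0.1392i)
Y_2^0(R⁻¹ n̂) = -0.093153-0.000000i

Re=-0.0932 Im=0.0000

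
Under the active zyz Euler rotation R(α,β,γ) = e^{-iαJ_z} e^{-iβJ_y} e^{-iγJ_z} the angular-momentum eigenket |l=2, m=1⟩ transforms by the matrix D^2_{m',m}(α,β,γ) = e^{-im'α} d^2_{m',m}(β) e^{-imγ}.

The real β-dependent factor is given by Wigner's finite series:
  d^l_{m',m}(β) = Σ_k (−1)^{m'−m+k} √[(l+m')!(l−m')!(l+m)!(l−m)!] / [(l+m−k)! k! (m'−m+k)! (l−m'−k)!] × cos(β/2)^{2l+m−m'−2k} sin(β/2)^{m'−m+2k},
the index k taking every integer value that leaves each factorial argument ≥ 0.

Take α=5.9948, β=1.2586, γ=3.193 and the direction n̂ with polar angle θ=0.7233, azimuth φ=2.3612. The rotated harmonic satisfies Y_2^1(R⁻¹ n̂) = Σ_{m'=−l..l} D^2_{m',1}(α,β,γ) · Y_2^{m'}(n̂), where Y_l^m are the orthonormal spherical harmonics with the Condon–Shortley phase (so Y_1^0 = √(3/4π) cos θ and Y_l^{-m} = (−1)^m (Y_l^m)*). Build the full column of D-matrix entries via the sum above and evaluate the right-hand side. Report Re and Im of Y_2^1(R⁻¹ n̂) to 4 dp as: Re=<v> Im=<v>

Need the full column D^2_{m',1} for m'=−2..2 at α=5.9948, β=1.2586, γ=3.193.
cos(β/2)=0.808440, sin(β/2)=0.588579
d^2_{-2,1}: single k=3 term ⇒ +0.329679;  D = -0.266744+0.193743i
d^2_{-1,1}: k∈[2..3] ⇒ +0.679244 -0.120010 = +0.559234;  D = -0.527259+0.186388i
d^2_{0,1}: k∈[1..2] ⇒ +0.761769 -0.403773 = +0.357996;  D = -0.357523+0.018396i
d^2_{1,1}: k∈[0..1] ⇒ +0.427160 -0.679244 = -0.252084;  D = +0.245039+0.059181i
d^2_{2,1}: single k=0 term ⇒ -0.621982;  D = +0.538102+0.311941i
Y_2^{m'}(θ=0.7233,φ=2.3612) and Σ D·Y over m':
  (-0.2667+0.1937i)·(+0.0017+0.1692i)  (-0.5273+0.1864i)·(-0.2724-0.2697i)  (-0.3575+0.0184i)·(+0.2163+0.0000i)  (+0.2450+0.0592i)·(+0.2724-0.2697i)  (+0.5381+0.3119i)·(+0.0017-0.1692i)
Y_2^1(R⁻¹ n̂) = +0.219714-0.089889i

Re=0.2197 Im=-0.0899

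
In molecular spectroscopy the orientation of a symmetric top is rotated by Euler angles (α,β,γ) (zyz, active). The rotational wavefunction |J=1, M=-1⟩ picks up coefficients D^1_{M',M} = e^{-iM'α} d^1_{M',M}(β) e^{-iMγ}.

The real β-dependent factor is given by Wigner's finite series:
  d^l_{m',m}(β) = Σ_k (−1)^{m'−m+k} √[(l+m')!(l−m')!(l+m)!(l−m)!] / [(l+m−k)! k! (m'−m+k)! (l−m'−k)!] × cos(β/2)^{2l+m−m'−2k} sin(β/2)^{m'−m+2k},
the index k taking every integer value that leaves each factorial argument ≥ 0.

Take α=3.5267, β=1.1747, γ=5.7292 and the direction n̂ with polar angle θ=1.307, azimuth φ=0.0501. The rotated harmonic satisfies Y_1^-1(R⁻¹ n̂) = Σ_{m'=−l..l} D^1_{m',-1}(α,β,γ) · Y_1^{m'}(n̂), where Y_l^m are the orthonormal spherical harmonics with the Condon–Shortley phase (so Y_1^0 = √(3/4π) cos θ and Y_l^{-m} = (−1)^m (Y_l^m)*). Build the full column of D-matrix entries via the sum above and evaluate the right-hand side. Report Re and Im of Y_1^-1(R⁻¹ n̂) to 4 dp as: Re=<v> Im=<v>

Re=-0.2317 Im=0.0144

Need the full column D^1_{m',-1} for m'=−1..1 at α=3.5267, β=1.1747, γ=5.7292.
cos(β/2)=0.832412, sin(β/2)=0.554157
d^1_{-1,-1}: single k=0 term ⇒ +0.692910;  D = -0.683053+0.116462i
d^1_{0,-1}: single k=0 term ⇒ -0.652358;  D = -0.554788+0.343193i
d^1_{1,-1}: single k=0 term ⇒ +0.307090;  D = -0.181343+0.247829i
Y_1^{m'}(θ=1.307,φ=0.0501) and Σ D·Y over m':
  (-0.6831+0.1165i)·(+0.3331-0.0167i)  (-0.5548+0.3432i)·(+0.1274+0.0000i)  (-0.1813+0.2478i)·(-0.3331-0.0167i)
Y_1^-1(R⁻¹ n̂) = -0.231728+0.014400i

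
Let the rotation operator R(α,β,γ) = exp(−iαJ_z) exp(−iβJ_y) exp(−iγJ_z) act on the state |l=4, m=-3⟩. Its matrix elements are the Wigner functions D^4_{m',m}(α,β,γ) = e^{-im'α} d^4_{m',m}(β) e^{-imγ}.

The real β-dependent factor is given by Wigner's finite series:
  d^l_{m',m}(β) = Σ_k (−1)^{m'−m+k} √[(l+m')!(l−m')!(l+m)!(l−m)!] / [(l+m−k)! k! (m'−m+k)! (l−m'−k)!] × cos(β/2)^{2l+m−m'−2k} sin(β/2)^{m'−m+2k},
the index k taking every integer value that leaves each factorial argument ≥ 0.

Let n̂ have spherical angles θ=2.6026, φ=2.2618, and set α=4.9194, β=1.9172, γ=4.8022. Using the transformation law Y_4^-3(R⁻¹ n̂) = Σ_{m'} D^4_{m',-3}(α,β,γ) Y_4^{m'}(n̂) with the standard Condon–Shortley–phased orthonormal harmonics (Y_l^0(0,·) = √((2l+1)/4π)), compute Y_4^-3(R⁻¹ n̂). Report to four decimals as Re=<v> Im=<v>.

Need the full column D^4_{m',-3} for m'=−4..4 at α=4.9194, β=1.9172, γ=4.8022.
cos(β/2)=0.574666, sin(β/2)=0.818388
d^4_{-4,-3}: single k=1 term ⇒ +0.047909;  D = -0.042642+0.021839i
d^4_{-3,-3}: k∈[0..1] ⇒ +0.011894 -0.168854 = -0.156960;  D = +0.098736+0.122015i
d^4_{-2,-3}: k∈[0..1] ⇒ -0.063377 +0.385604 = +0.322227;  D = +0.203478-0.249853i
d^4_{-1,-3}: k∈[0..1] ⇒ +0.191462 -0.647170 = -0.455708;  D = -0.404957-0.208998i
d^4_{0,-3}: k∈[0..1] ⇒ -0.406462 +0.824341 = +0.417879;  D = -0.111233+0.402803i
d^4_{1,-3}: k∈[0..1] ⇒ +0.647170 -0.787511 = -0.140341;  D = +0.140068+0.008755i
d^4_{2,-3}: k∈[0..1] ⇒ -0.782039 +0.528681 = -0.253358;  D = +0.036505+0.250714i
d^4_{3,-3}: k∈[0..1] ⇒ +0.694520 -0.201221 = +0.493299;  D = +0.463120-0.169892i
d^4_{4,-3}: single k=0 term ⇒ -0.399645;  D = -0.211816-0.338896i
Y_4^{m'}(θ=2.6026,φ=2.2618) and Σ D·Y over m':
  (-0.0426+0.0218i)·(-0.0286-0.0113i)  (+0.0987+0.1220i)·(-0.1273+0.0699i)  (+0.2035-0.2499i)·(-0.0687+0.3597i)  (-0.4050-0.2090i)·(+0.2863+0.3462i)  (-0.1112+0.4028i)·(-0.0115+0.0000i)  (+0.1401+0.0088i)·(-0.2863+0.3462i)  (+0.0365+0.2507i)·(-0.0687-0.3597i)  (+0.4631-0.1699i)·(+0.1273+0.0699i)  (-0.2118-0.3389i)·(-0.0286+0.0113i)
Y_4^-3(R⁻¹ n̂) = +0.139224-0.089425i

Re=0.1392 Im=-0.0894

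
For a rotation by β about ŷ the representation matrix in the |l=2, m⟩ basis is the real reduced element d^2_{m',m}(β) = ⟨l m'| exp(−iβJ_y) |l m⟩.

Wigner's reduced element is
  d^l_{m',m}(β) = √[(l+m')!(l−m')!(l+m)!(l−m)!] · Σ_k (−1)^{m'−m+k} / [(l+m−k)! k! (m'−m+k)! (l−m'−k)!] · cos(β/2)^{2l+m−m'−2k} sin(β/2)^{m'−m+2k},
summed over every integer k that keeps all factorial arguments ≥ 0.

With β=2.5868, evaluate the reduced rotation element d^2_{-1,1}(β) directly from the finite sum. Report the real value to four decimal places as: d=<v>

d^2_{-1,1}(β=2.5868) via Wigner's sum:
With c≡cos(β/2)=0.273852 and s≡sin(β/2)=0.961772, N=[1·6·6·1]^{1/2}=6.000000
The bounds max(0,m−m')=2 and min(l+m,l−m')=3 give 2 terms
  k=2: (−1)^0·6.0000/(2)·0.2739^2·0.9618^2 = +0.208113
  k=3: (−1)^1·6.0000/(6)·0.2739^0·0.9618^4 = -0.855634
d^2_{-1,1}(2.5868) = +0.208113 -0.855634 = -0.647521

d=-0.6475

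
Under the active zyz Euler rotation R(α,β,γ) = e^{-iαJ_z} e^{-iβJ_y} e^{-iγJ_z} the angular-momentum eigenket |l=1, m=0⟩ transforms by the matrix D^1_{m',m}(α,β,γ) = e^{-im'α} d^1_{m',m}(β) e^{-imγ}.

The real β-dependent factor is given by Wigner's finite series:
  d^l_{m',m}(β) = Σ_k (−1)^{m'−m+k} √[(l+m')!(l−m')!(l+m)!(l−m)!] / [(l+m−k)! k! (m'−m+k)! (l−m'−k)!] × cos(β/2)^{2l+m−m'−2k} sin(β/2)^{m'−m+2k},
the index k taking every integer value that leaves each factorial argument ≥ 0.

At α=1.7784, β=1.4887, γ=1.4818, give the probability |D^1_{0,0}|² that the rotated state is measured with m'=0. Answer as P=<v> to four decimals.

Split into d^1_{0,0}(β=1.4887) × two z-phases.
With c≡cos(β/2)=0.735528 and s≡sin(β/2)=0.677494, N=[1·1·1·1]^{1/2}=1.000000
k: max(0,(0)−(0))=0 … min(1+(0),1−(0))=1
  k=0: (−1)^0·1.0000/(1)·0.7355^2·0.6775^0 = +0.541002
  k=1: (−1)^1·1.0000/(1)·0.7355^0·0.6775^2 = -0.458998
d^1_{0,0}(1.4887) = +0.541002 -0.458998 = +0.082004
|D^1_{0,0}|² = |d^1_{0,0}(β)|² = (+0.082004)² = 0.006725 (the z-rotation phases have unit modulus)

P=0.0067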